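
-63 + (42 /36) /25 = -9443 /150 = -62.95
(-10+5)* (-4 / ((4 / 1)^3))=5 / 16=0.31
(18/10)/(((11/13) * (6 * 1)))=39/110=0.35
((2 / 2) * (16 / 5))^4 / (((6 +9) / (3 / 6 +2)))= 32768 / 1875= 17.48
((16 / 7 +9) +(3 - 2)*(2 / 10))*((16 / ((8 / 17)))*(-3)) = -41004 / 35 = -1171.54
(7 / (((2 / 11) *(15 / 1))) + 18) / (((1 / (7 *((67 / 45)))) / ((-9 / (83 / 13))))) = -3761849 / 12450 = -302.16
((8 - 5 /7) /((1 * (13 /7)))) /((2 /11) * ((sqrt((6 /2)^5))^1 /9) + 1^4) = 2.98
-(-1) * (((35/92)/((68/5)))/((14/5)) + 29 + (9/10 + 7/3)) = 6051427/187680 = 32.24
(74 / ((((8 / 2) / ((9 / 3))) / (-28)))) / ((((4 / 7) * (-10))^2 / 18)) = -342657 / 400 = -856.64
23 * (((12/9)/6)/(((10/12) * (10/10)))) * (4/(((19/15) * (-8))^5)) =-1164375/5071050752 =-0.00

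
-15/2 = -7.50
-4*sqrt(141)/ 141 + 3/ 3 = 1- 4*sqrt(141)/ 141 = 0.66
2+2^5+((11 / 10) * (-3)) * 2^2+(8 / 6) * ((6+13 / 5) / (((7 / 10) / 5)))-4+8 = 11204 / 105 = 106.70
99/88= 9/8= 1.12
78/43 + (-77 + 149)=3174/43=73.81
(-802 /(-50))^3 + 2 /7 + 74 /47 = 21223877629 /5140625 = 4128.66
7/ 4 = 1.75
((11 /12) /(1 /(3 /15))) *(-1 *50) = -55 /6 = -9.17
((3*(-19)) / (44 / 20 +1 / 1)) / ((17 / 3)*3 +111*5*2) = -285 / 18032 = -0.02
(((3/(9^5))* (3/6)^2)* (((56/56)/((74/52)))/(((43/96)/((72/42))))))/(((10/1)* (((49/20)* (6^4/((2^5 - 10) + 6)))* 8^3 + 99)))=416/7082880448581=0.00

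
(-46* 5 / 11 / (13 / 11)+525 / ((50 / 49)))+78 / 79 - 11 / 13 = 496.95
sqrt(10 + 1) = sqrt(11) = 3.32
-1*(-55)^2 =-3025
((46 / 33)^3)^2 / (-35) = -0.21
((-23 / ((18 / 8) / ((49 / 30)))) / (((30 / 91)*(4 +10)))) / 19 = -14651 / 76950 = -0.19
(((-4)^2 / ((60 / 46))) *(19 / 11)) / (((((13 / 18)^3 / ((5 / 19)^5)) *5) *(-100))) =-447120 / 3149467607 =-0.00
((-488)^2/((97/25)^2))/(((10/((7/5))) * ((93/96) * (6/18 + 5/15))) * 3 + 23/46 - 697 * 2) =-8335040000/726948749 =-11.47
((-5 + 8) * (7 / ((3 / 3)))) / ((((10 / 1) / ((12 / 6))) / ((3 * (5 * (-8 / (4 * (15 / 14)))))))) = -588 / 5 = -117.60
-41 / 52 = -0.79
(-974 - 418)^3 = -2697228288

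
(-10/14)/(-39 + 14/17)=85/4543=0.02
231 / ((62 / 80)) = 9240 / 31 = 298.06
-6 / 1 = -6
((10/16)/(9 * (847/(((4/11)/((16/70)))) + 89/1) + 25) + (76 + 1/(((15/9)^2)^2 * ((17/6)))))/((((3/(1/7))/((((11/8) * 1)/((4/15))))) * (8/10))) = 1997137469459/85567283200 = 23.34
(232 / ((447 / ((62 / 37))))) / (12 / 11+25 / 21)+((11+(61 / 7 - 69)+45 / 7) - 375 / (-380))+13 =-1420453543 / 49859572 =-28.49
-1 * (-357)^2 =-127449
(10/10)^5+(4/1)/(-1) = -3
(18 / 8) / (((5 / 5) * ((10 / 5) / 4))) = 9 / 2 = 4.50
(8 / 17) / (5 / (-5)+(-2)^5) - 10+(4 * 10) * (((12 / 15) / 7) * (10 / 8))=-16886 / 3927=-4.30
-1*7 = -7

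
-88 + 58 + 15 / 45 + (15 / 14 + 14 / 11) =-27.32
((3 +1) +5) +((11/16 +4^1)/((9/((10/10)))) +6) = 745/48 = 15.52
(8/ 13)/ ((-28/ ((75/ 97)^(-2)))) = -18818/ 511875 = -0.04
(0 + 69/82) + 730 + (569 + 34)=109375/82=1333.84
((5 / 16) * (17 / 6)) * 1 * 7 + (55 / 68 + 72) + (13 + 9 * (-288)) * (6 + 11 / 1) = -71422837 / 1632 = -43763.99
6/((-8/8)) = -6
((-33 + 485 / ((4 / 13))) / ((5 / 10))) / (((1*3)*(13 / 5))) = 30865 / 78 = 395.71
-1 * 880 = -880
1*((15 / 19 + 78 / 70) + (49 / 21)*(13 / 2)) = 68111 / 3990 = 17.07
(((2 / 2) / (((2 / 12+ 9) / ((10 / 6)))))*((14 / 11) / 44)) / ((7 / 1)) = 1 / 1331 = 0.00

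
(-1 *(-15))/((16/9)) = 135/16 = 8.44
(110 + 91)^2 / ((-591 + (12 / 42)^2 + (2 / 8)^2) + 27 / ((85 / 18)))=-2692322640 / 38993611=-69.05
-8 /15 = -0.53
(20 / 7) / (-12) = -5 / 21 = -0.24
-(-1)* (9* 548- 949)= 3983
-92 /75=-1.23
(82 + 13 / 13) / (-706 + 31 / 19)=-1577 / 13383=-0.12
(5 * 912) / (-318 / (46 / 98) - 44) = -52440 / 8297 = -6.32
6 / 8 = 3 / 4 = 0.75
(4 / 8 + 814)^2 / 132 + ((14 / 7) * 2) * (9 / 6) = 885603 / 176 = 5031.84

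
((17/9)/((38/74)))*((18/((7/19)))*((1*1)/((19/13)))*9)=147186/133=1106.66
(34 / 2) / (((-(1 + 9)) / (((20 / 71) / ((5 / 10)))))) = -68 / 71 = -0.96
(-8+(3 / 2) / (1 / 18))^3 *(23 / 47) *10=1577570 / 47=33565.32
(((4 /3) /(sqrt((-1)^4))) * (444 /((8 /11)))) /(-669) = -814 /669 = -1.22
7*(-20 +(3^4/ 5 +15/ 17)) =-1736/ 85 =-20.42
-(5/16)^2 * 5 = -0.49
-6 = -6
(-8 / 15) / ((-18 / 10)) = 8 / 27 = 0.30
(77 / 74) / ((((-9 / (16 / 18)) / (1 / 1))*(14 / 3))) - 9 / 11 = -9233 / 10989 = -0.84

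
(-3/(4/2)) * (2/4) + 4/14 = -13/28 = -0.46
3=3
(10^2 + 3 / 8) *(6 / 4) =2409 / 16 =150.56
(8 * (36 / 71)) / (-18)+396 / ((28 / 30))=424.06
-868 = -868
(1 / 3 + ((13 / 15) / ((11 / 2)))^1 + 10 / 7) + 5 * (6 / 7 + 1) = 4314 / 385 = 11.21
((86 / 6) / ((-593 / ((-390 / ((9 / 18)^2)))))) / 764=5590 / 113263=0.05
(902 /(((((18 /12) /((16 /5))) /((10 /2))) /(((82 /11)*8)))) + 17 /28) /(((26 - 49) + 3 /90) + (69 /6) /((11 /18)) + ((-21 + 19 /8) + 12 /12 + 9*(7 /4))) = -5301745130 /55657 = -95257.47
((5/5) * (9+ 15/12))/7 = 41/28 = 1.46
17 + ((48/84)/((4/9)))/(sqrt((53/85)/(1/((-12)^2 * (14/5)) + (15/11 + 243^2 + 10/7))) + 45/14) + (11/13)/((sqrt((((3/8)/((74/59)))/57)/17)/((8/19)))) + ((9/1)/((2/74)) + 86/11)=-336 * sqrt(908514431208230)/25044785359843 + 352 * sqrt(705109)/14573 + 98686472344547898/275492638958273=378.50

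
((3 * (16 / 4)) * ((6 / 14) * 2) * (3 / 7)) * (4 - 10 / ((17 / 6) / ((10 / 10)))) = 1728 / 833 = 2.07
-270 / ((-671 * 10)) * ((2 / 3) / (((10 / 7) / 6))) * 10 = 756 / 671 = 1.13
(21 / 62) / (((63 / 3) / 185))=185 / 62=2.98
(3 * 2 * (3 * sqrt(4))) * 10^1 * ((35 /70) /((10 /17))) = 306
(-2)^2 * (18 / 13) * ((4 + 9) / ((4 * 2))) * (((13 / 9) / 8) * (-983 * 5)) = -63895 / 8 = -7986.88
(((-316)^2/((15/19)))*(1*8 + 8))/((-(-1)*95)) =1597696/75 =21302.61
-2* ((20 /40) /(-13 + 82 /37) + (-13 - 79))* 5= 367265 /399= 920.46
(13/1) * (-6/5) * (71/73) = -5538/365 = -15.17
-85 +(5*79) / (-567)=-48590 / 567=-85.70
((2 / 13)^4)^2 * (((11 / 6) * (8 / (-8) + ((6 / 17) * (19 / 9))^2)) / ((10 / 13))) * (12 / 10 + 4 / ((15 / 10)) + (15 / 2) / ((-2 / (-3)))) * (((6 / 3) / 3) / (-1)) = 28414496 / 8474307891075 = 0.00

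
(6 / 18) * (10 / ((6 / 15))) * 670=16750 / 3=5583.33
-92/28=-23/7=-3.29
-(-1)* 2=2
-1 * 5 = -5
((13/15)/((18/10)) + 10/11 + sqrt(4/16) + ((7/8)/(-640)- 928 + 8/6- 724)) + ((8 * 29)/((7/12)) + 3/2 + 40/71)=-943941687343/755758080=-1249.00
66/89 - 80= -7054/89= -79.26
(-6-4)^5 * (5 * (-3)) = 1500000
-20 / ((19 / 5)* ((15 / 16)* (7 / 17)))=-5440 / 399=-13.63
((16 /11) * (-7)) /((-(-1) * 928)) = -7 /638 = -0.01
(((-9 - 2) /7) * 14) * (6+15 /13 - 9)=528 /13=40.62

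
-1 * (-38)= 38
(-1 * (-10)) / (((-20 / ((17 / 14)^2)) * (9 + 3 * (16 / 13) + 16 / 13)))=-3757 / 70952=-0.05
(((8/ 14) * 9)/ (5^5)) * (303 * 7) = 10908/ 3125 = 3.49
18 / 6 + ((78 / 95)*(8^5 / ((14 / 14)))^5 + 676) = 2946756685310658613410809 / 95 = 31018491424322722246429.57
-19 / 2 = -9.50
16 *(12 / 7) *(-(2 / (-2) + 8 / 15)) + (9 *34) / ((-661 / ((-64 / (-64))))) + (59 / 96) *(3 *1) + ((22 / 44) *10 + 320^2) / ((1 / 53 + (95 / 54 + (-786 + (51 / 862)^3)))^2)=783958281015999747103693904093942883 / 54641420038048877050785555292944160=14.35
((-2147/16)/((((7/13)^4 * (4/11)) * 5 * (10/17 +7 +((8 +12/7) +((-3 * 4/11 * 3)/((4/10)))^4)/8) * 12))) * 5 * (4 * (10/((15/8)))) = -12914406386453/941568432210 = -13.72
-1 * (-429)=429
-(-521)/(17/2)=1042/17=61.29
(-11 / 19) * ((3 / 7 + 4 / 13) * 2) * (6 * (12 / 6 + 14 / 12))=-1474 / 91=-16.20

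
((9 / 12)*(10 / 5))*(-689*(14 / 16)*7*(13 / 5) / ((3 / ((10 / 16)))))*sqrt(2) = -438893*sqrt(2) / 128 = -4849.13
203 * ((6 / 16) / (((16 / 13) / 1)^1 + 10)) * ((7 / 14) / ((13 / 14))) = 4263 / 1168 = 3.65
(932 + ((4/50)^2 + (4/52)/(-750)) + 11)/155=45971557/7556250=6.08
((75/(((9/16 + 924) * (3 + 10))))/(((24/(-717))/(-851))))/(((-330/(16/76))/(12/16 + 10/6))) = -29491405/120577743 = -0.24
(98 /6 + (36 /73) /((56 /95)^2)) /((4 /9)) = 39.94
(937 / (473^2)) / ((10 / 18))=8433 / 1118645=0.01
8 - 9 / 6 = 13 / 2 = 6.50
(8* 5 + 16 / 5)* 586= 126576 / 5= 25315.20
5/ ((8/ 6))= 15/ 4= 3.75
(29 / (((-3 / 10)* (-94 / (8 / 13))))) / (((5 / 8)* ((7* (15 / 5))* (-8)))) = -232 / 38493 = -0.01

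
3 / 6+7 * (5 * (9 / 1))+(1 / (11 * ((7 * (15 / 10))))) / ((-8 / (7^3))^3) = -3099457 / 8448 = -366.89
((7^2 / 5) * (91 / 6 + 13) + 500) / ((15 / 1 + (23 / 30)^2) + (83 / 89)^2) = 178460130 / 3784639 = 47.15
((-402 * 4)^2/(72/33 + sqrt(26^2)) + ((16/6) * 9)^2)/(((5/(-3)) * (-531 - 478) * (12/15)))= 10732824/156395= 68.63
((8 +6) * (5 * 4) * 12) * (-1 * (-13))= 43680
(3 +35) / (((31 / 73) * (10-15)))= -2774 / 155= -17.90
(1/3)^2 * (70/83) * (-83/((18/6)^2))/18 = -35/729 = -0.05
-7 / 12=-0.58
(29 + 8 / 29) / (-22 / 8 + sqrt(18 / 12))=-37356 / 2813 - 6792 * sqrt(6) / 2813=-19.19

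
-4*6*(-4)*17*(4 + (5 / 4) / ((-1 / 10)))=-13872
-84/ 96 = -0.88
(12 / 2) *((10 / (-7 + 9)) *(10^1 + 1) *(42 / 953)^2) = 582120 / 908209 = 0.64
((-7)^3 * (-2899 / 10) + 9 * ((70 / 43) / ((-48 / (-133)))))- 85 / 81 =13858891349 / 139320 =99475.25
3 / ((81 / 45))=5 / 3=1.67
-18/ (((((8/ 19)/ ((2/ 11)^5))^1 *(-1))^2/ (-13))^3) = 7620511375466496/ 17449402268886407318558803753801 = 0.00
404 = 404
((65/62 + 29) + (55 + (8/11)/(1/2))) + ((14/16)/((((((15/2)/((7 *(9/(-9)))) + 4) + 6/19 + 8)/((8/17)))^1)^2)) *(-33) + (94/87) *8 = 540297484326447/5681598390578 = 95.10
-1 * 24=-24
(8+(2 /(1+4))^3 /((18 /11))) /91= 1292 /14625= 0.09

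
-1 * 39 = -39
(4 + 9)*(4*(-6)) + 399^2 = 158889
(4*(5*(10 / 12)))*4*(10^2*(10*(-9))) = -600000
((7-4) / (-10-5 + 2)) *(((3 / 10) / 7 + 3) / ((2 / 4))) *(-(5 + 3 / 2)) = 639 / 70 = 9.13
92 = 92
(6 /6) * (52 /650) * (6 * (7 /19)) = 84 /475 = 0.18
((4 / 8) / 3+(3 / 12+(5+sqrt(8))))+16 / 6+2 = 2 * sqrt(2)+121 / 12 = 12.91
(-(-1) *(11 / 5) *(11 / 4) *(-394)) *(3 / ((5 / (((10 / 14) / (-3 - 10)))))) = 71511 / 910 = 78.58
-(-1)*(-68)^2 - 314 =4310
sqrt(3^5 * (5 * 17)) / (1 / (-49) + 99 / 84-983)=-588 * sqrt(255) / 64147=-0.15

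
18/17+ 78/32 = 951/272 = 3.50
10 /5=2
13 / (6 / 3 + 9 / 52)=676 / 113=5.98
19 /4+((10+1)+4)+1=83 /4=20.75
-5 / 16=-0.31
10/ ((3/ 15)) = 50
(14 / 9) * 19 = 266 / 9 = 29.56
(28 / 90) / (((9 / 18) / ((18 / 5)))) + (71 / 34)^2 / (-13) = 715543 / 375700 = 1.90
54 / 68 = 27 / 34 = 0.79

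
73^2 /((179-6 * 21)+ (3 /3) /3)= 15987 /160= 99.92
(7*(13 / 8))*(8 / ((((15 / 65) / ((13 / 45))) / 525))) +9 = 538346 / 9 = 59816.22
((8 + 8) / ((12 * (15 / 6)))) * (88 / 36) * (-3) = -176 / 45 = -3.91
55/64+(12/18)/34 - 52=-166859/3264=-51.12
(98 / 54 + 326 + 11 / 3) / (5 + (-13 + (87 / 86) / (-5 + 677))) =-172412800 / 4160241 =-41.44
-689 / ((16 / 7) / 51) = -245973 / 16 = -15373.31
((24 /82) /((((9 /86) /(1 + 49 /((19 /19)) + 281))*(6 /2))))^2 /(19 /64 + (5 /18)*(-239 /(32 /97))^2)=26552341495808 /40655600671293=0.65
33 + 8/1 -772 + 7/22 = -16075/22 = -730.68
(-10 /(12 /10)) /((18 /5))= -125 /54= -2.31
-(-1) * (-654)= -654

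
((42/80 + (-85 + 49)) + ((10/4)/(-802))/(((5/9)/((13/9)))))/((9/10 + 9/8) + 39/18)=-8.47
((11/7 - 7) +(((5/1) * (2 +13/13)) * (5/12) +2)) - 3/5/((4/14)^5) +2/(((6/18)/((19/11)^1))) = -3719977/12320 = -301.95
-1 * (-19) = 19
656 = 656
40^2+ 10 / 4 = 3205 / 2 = 1602.50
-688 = -688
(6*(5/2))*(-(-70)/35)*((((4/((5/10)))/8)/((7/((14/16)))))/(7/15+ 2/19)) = 4275/652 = 6.56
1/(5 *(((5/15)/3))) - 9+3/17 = -597/85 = -7.02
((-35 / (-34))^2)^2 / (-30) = -300125 / 8018016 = -0.04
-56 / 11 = -5.09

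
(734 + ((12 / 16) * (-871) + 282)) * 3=4353 / 4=1088.25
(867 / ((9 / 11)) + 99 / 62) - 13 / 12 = 394387 / 372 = 1060.18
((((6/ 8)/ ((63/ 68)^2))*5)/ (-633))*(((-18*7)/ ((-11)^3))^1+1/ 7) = -12791140/ 7802605503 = -0.00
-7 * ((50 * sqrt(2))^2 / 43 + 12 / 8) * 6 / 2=-212709 / 86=-2473.36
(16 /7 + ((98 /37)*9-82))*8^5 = -474218496 /259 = -1830959.44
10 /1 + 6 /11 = 116 /11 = 10.55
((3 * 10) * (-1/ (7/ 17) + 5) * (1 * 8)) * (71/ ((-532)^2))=19170/ 123823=0.15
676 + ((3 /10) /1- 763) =-867 /10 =-86.70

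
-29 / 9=-3.22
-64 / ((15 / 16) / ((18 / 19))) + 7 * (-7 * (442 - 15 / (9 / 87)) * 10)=-13831494 / 95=-145594.67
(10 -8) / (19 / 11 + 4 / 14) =154 / 155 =0.99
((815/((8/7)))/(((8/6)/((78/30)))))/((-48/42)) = -311493/256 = -1216.77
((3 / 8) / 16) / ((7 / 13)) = 39 / 896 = 0.04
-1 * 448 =-448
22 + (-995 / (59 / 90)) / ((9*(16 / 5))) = -14491 / 472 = -30.70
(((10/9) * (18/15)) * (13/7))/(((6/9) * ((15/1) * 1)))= 26/105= 0.25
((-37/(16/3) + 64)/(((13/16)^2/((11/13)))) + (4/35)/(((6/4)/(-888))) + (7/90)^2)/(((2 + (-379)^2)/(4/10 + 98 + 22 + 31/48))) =19862739581201/4294462594968000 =0.00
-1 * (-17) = 17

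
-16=-16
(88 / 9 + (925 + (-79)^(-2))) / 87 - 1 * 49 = -186942905 / 4886703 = -38.26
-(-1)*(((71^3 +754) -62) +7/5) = 1793022/5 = 358604.40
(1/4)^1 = 1/4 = 0.25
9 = 9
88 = 88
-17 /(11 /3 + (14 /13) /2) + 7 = 2.96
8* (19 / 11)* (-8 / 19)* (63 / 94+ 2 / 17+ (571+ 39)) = -31233248 / 8789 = -3553.67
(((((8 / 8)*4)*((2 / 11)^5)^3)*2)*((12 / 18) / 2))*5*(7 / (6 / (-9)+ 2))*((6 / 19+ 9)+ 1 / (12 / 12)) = 0.00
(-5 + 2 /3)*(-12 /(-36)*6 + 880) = -3822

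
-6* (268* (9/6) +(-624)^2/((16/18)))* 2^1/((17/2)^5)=-168364800/1419857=-118.58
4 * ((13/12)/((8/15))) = 65/8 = 8.12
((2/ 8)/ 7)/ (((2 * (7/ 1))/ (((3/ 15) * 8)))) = 1/ 245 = 0.00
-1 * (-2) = 2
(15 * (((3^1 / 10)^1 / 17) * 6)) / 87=9 / 493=0.02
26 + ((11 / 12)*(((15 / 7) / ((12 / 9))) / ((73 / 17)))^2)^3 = 121359570453728565479009 / 4667295763968704118784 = 26.00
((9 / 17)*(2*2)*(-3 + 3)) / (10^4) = 0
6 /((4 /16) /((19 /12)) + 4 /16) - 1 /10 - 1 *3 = 3599 /310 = 11.61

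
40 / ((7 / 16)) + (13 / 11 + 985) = 82976 / 77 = 1077.61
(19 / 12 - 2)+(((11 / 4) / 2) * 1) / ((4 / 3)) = 59 / 96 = 0.61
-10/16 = -5/8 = -0.62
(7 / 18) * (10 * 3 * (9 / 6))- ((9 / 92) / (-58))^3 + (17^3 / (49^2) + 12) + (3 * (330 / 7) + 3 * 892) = 1039269617043222585 / 364787226707456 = 2848.97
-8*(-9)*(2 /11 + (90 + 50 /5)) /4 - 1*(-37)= 20243 /11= 1840.27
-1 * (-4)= 4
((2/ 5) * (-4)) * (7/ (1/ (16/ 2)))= -448/ 5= -89.60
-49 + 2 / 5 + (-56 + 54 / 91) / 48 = -543317 / 10920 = -49.75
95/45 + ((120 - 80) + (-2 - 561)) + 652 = 131.11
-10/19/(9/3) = -10/57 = -0.18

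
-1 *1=-1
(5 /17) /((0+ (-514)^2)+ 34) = 1 /898382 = 0.00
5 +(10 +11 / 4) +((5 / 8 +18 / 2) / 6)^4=24.37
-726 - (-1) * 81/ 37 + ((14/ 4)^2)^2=-339659/ 592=-573.75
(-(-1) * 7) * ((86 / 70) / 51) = 43 / 255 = 0.17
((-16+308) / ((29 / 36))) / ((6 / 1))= 1752 / 29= 60.41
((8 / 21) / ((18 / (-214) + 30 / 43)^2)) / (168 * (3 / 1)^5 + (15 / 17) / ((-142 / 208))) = 25551225607 / 1030766130375534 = 0.00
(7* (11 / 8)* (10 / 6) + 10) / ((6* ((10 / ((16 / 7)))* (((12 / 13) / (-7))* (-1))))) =1625 / 216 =7.52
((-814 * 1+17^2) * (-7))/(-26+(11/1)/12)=-6300/43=-146.51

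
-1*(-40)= 40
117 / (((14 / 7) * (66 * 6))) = 13 / 88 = 0.15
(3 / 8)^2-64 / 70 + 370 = 369.23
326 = 326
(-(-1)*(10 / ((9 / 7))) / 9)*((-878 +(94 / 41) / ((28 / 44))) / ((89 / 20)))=-50190400 / 295569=-169.81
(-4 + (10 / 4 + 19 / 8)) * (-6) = -21 / 4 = -5.25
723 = 723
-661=-661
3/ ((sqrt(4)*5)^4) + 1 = 1.00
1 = 1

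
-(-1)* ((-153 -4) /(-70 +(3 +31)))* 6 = 157 /6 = 26.17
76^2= 5776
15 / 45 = 1 / 3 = 0.33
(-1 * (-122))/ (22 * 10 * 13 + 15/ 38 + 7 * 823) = 4636/ 327613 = 0.01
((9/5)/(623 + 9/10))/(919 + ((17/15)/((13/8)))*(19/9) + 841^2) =15795/3877206535288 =0.00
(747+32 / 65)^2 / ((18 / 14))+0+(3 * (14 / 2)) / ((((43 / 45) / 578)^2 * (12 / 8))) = 390699970927567 / 70308225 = 5556959.67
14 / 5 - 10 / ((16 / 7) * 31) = 3297 / 1240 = 2.66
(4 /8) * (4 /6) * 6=2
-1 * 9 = -9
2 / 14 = 1 / 7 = 0.14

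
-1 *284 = -284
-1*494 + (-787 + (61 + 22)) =-1198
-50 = -50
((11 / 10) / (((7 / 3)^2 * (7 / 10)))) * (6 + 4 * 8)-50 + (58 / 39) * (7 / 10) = -2541031 / 66885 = -37.99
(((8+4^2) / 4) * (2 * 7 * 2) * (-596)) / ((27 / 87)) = -967904 / 3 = -322634.67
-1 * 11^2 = -121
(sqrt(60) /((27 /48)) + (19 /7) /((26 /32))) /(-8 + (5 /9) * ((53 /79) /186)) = -470208 * sqrt(15) /1057703 - 40202784 /96250973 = -2.14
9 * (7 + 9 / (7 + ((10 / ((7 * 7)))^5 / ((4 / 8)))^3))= 74.57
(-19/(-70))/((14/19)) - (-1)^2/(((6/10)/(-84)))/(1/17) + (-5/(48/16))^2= 21019349/8820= 2383.15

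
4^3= 64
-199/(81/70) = -13930/81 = -171.98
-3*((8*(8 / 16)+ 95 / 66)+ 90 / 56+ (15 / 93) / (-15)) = -201533 / 9548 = -21.11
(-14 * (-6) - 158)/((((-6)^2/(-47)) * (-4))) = -1739/72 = -24.15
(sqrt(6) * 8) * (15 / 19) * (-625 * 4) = -38676.15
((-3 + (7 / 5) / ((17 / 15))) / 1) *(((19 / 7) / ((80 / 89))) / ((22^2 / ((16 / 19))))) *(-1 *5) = 1335 / 28798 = 0.05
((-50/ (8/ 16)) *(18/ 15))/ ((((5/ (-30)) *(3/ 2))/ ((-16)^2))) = 122880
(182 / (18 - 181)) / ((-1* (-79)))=-182 / 12877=-0.01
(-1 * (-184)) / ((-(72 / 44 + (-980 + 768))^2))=-5566 / 1338649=-0.00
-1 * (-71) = 71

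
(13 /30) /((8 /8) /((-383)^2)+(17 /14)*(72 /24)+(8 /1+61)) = 13348699 /2237740905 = 0.01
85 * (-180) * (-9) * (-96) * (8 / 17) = -6220800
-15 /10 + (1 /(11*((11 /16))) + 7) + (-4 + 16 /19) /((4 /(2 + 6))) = -3143 /4598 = -0.68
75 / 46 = 1.63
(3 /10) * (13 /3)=1.30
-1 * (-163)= 163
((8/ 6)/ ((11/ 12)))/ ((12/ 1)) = 4/ 33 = 0.12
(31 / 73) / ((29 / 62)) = 1922 / 2117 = 0.91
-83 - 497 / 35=-486 / 5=-97.20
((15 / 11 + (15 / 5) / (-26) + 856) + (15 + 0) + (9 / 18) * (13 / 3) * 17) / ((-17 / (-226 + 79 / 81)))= 646223372 / 53703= 12033.28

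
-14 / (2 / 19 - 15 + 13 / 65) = 665 / 698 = 0.95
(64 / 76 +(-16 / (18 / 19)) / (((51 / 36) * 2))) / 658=-2480 / 318801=-0.01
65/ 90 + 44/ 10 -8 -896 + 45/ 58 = -1172023/ 1305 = -898.10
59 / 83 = 0.71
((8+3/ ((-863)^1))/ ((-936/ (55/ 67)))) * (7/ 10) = -7931/ 1615536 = -0.00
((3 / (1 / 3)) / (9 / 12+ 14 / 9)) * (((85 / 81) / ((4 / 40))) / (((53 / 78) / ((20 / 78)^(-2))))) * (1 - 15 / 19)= 193.04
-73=-73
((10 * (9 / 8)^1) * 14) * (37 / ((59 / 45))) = 524475 / 118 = 4444.70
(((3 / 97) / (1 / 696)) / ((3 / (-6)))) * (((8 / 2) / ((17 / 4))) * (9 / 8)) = -75168 / 1649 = -45.58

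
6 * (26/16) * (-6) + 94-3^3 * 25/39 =18.19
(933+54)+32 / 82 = 987.39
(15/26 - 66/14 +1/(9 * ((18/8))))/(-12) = 60265/176904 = 0.34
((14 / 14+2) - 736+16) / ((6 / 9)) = -2151 / 2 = -1075.50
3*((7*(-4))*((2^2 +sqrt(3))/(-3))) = 28*sqrt(3) +112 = 160.50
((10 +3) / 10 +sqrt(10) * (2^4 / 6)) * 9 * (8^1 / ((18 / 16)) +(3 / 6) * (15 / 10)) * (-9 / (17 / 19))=-32262 * sqrt(10) / 17 - 629109 / 680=-6926.42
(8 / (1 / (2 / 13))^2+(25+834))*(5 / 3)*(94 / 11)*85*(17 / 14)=16435769575 / 13013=1263026.94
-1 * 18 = -18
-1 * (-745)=745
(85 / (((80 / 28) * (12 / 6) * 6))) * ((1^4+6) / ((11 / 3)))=833 / 176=4.73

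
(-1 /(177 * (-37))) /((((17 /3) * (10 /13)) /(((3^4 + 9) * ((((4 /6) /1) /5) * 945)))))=14742 /37111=0.40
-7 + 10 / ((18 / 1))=-58 / 9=-6.44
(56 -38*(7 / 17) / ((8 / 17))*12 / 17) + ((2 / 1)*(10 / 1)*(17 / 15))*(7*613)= 97295.20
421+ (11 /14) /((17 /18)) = 50198 /119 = 421.83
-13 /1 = -13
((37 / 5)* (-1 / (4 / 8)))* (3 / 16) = -111 / 40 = -2.78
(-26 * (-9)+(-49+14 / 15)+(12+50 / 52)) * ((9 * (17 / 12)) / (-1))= -1318673 / 520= -2535.91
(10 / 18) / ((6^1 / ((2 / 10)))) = 1 / 54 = 0.02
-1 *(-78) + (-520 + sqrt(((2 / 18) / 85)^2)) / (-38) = 2665259 / 29070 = 91.68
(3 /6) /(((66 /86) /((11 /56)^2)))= 473 /18816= 0.03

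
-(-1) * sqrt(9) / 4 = 3 / 4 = 0.75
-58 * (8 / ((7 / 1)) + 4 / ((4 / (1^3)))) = -870 / 7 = -124.29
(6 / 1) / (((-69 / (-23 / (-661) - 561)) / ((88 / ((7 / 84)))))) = 783125376 / 15203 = 51511.24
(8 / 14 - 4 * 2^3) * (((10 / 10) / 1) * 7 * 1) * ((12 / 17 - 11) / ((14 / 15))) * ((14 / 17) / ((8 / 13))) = 1876875 / 578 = 3247.19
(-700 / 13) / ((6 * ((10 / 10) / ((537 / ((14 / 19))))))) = -85025 / 13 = -6540.38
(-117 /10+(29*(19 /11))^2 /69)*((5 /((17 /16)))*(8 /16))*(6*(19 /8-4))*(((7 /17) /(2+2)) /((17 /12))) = -562155321 /13672879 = -41.11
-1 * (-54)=54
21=21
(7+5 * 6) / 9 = 37 / 9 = 4.11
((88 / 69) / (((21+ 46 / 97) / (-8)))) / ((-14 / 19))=648736 / 1006089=0.64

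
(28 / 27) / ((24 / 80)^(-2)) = 7 / 75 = 0.09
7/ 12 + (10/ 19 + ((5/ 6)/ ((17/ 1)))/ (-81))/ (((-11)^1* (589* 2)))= 0.58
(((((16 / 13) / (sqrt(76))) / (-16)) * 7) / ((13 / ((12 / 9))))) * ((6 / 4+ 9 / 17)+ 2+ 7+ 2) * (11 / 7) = -4873 * sqrt(19) / 163761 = -0.13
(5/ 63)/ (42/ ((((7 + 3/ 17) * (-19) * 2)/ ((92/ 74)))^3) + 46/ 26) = 20503538972640620/ 457070171463802323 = 0.04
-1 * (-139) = 139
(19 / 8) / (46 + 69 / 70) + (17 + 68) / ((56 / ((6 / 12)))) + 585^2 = 126065036985 / 368368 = 342225.81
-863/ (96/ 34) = -14671/ 48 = -305.65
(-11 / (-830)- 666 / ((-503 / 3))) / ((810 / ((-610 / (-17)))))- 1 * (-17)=9874519663 / 574883730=17.18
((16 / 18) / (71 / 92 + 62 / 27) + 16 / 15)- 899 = -102614129 / 114315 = -897.64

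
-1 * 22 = -22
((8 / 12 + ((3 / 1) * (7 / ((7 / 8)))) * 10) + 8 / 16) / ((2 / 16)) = 5788 / 3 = 1929.33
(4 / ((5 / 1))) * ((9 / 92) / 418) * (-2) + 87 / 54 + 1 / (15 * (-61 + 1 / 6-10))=295989473 / 183867750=1.61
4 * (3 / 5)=12 / 5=2.40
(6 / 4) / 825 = 1 / 550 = 0.00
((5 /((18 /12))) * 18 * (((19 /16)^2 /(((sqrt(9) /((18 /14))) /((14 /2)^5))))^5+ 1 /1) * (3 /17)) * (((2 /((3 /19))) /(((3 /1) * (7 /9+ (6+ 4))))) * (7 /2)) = 711487440549119716825586234984672715 /453273668550656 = 1569664178429122247155.38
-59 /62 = -0.95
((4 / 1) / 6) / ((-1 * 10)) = -1 / 15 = -0.07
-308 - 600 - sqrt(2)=-908 - sqrt(2)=-909.41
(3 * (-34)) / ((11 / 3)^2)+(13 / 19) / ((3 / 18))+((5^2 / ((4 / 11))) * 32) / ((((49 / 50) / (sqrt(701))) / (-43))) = -4730000 * sqrt(701) / 49 - 8004 / 2299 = -2555787.03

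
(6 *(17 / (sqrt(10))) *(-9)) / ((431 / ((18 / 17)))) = -486 *sqrt(10) / 2155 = -0.71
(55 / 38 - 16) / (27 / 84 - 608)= 7742 / 323285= 0.02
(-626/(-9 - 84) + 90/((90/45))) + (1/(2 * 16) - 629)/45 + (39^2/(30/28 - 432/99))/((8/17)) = -14046659/14880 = -944.00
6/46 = 3/23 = 0.13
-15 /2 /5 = -3 /2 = -1.50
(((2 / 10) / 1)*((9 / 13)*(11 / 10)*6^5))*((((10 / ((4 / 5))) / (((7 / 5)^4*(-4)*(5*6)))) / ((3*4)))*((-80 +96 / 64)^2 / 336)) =-2745282375 / 55933696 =-49.08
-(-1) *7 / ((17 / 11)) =4.53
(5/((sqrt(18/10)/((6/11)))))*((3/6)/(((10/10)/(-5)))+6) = 35*sqrt(5)/11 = 7.11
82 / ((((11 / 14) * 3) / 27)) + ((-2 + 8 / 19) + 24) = 961.69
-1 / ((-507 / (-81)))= -27 / 169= -0.16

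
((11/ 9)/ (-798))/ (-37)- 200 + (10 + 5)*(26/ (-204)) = -456065884/ 2258739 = -201.91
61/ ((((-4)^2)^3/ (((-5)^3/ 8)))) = -0.23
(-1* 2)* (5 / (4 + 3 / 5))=-50 / 23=-2.17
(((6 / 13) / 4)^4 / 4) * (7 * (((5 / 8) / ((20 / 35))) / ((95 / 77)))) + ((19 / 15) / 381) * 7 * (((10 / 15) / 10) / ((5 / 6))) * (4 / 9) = 1575473148823 / 1429077282048000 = 0.00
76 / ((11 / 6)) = 456 / 11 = 41.45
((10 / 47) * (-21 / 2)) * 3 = -315 / 47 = -6.70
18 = 18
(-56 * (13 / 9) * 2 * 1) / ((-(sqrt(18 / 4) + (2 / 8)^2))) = -23296 / 10359 + 186368 * sqrt(2) / 3453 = 74.08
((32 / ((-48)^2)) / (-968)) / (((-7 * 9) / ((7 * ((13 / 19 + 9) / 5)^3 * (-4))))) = -389344 / 8403132375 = -0.00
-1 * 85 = -85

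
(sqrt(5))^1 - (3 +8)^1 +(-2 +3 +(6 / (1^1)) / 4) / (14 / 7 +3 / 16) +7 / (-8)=-601 / 56 +sqrt(5)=-8.50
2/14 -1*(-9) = 64/7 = 9.14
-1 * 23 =-23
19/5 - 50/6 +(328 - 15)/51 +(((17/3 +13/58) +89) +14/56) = 953903/9860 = 96.74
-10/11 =-0.91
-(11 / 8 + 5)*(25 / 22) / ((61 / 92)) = -29325 / 2684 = -10.93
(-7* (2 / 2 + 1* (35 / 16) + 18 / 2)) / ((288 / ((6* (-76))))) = 8645 / 64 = 135.08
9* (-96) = -864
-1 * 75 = -75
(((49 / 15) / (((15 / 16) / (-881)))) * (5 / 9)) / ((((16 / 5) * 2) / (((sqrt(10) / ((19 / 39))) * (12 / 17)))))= -1220.96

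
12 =12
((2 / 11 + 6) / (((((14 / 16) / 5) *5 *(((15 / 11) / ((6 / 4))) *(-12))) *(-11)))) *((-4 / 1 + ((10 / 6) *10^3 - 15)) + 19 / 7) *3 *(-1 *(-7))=2356744 / 1155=2040.47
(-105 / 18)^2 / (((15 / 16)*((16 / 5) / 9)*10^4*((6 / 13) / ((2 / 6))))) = 637 / 86400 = 0.01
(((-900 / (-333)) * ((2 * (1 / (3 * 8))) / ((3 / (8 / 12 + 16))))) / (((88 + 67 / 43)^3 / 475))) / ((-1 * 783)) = -47207281250 / 44673276477461067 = -0.00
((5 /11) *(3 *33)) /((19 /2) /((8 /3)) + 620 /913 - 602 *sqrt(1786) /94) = -0.17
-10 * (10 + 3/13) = -1330/13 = -102.31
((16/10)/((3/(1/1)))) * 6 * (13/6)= 104/15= 6.93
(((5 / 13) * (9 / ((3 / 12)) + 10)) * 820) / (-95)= -37720 / 247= -152.71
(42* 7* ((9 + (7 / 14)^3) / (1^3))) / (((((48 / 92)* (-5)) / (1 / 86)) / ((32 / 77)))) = -11753 / 2365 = -4.97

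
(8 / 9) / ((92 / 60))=40 / 69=0.58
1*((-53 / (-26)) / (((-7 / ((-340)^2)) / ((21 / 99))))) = -3063400 / 429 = -7140.79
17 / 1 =17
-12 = -12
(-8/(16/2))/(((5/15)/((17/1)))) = -51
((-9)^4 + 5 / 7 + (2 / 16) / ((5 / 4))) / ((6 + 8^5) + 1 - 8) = 14817 / 73990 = 0.20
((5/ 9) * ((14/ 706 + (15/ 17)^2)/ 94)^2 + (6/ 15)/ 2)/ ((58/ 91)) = 18832662772378819/ 60004154345546610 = 0.31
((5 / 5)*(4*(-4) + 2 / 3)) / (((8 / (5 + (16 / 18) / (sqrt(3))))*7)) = -1.51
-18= -18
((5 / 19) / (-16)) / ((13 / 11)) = -55 / 3952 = -0.01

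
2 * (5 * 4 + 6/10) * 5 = 206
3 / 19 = 0.16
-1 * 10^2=-100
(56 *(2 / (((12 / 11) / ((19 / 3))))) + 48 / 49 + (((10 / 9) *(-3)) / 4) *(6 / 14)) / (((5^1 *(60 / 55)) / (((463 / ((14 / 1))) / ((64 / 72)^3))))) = 15787500399 / 2809856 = 5618.62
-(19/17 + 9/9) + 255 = 4299/17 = 252.88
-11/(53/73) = -803/53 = -15.15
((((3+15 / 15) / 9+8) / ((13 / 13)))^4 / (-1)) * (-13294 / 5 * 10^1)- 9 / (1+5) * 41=1774066263973 / 13122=135197855.81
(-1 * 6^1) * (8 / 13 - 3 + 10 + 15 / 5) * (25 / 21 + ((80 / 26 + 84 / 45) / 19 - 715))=5107628952 / 112385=45447.60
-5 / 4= -1.25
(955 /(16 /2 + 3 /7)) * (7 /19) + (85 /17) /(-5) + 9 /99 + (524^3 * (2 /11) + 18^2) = 322578580187 /12331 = 26159969.20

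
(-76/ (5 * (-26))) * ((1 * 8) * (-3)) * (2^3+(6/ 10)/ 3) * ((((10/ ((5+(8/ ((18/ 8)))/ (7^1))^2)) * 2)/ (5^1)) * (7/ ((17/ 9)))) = -37399029696/ 665259725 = -56.22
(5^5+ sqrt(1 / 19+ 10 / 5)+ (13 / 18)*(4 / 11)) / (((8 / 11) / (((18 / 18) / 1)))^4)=14641*sqrt(741) / 77824+ 411812731 / 36864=11176.26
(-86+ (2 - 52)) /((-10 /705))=9588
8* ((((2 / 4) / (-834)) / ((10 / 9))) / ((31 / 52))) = -0.01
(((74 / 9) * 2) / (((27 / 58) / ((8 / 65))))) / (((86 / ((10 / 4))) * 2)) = 8584 / 135837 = 0.06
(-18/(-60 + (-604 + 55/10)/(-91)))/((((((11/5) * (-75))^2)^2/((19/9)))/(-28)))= -27664/1029527668125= -0.00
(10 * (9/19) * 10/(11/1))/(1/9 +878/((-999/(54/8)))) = -599400/810293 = -0.74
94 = 94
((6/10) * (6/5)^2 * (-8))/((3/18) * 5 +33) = -5184/25375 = -0.20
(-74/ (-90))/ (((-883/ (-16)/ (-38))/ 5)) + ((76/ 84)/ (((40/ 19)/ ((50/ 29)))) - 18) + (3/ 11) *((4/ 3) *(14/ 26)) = -18357645245/ 922773852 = -19.89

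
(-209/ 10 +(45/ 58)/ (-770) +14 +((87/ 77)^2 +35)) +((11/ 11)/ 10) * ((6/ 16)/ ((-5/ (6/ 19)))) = 19191757961/ 653375800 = 29.37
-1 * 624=-624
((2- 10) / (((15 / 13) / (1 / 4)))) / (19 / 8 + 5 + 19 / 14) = -1456 / 7335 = -0.20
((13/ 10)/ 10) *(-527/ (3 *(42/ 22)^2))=-6.27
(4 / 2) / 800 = 1 / 400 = 0.00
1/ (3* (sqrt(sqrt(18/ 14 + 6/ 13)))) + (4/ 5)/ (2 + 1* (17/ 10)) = 8/ 37 + 159^(3/ 4)* 91^(1/ 4)/ 477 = 0.51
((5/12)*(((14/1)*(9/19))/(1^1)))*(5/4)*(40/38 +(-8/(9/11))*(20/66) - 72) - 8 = -1710809/6498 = -263.28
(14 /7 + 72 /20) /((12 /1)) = 7 /15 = 0.47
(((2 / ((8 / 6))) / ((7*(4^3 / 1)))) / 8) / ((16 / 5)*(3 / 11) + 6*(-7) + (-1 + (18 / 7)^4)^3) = 326258912595 / 60751652232311770112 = 0.00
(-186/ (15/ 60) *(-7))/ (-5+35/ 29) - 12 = -76176/ 55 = -1385.02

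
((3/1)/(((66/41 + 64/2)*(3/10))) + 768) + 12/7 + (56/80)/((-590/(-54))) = 10956524197/14227850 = 770.08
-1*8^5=-32768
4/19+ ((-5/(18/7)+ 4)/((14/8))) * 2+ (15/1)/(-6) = 143/2394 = 0.06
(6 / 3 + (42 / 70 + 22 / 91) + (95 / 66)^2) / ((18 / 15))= 9738683 / 2378376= 4.09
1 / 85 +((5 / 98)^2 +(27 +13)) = 32665329 / 816340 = 40.01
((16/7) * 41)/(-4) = -164/7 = -23.43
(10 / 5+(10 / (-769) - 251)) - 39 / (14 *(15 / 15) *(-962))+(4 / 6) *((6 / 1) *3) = -188822161 / 796684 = -237.01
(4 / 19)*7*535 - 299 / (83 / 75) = 817265 / 1577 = 518.24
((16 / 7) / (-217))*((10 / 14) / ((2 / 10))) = -400 / 10633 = -0.04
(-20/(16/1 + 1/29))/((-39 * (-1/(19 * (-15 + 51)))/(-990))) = 8727840/403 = 21657.17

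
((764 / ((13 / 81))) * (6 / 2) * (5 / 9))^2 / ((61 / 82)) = 872304487200 / 10309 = 84615819.89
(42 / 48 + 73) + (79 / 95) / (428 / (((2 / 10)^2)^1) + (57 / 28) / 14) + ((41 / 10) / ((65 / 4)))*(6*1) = 15621050612873 / 207206175800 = 75.39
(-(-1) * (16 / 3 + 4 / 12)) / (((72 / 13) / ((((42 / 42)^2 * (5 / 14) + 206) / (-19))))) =-23647 / 2128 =-11.11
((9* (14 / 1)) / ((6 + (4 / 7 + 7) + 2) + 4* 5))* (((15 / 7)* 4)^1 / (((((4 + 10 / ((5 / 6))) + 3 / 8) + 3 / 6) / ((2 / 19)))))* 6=1792 / 1577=1.14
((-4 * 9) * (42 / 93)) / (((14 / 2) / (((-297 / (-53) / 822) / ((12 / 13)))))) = -3861 / 225091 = -0.02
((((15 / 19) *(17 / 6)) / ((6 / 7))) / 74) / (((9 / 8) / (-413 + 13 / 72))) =-17685185 / 1366632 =-12.94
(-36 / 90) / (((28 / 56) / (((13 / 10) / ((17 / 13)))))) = -0.80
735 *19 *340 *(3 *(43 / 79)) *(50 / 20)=1531262250 / 79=19383066.46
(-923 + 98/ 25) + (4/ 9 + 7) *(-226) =-585343/ 225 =-2601.52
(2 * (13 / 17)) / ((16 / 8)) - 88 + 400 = 5317 / 17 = 312.76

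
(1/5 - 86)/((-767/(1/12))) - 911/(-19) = 1075189/22420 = 47.96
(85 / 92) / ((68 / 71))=355 / 368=0.96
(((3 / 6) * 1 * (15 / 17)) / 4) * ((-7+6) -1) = -15 / 68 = -0.22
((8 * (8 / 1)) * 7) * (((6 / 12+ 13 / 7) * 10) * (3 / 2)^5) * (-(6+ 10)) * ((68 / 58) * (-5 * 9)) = 1963051200 / 29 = 67691420.69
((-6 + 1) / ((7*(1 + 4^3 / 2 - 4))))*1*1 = -5 / 203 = -0.02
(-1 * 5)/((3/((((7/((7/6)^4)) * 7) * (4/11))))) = -8640/539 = -16.03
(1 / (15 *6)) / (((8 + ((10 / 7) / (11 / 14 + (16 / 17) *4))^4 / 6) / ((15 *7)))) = 9629680244247 / 66045456463408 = 0.15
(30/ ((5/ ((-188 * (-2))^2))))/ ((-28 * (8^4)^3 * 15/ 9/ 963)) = -19145403/ 75161927680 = -0.00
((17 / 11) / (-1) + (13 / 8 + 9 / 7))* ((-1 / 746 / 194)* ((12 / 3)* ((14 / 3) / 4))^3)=-41209 / 42983028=-0.00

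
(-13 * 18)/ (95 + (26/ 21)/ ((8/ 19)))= -19656/ 8227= -2.39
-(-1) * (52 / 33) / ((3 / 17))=884 / 99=8.93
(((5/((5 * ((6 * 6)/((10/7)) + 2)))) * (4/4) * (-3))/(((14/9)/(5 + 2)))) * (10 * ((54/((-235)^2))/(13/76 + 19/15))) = -207765/61549367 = -0.00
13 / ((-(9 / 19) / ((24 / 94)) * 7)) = -988 / 987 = -1.00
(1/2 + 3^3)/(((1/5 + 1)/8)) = 550/3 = 183.33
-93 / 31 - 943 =-946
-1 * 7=-7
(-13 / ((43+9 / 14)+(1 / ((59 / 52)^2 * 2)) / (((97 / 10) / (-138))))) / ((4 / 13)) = -30726787 / 27721198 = -1.11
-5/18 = -0.28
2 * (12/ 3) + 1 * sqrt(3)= sqrt(3) + 8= 9.73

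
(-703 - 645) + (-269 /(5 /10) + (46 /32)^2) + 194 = -432623 /256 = -1689.93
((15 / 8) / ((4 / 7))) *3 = 9.84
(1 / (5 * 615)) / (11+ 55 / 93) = 31 / 1104950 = 0.00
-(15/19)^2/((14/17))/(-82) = 3825/414428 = 0.01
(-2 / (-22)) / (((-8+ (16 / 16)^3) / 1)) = -1 / 77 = -0.01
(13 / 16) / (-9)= -13 / 144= -0.09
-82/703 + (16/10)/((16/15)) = 1945/1406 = 1.38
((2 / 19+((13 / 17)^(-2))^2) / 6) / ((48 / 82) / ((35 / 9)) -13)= -786390045 / 20012178602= -0.04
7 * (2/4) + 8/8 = 9/2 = 4.50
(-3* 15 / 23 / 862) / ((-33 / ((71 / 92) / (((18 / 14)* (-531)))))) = -2485 / 31961811816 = -0.00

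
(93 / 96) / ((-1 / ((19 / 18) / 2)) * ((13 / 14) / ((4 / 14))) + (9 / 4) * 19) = 589 / 22248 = 0.03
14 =14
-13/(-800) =13/800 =0.02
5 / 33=0.15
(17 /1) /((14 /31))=527 /14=37.64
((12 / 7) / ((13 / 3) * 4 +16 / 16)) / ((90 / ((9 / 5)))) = 18 / 9625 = 0.00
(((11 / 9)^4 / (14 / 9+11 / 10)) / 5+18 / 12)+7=3020491 / 348462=8.67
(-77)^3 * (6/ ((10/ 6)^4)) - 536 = -222210038/ 625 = -355536.06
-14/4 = -7/2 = -3.50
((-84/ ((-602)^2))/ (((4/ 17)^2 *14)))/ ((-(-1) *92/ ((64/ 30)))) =-289/ 41676460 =-0.00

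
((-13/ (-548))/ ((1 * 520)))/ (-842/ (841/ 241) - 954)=-841/ 22034773120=-0.00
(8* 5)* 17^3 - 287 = 196233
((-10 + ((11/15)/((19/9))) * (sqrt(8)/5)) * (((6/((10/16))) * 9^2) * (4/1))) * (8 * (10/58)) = -1244160/29 + 8211456 * sqrt(2)/13775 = -42059.04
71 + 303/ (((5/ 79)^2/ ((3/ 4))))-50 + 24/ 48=5675219/ 100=56752.19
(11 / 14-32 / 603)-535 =-4510285 / 8442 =-534.27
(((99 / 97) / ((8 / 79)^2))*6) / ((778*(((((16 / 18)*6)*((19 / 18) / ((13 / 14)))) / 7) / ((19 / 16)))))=650605527 / 618217472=1.05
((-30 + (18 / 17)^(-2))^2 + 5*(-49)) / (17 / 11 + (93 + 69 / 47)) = 32687139397 / 5210903664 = 6.27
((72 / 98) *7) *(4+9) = 468 / 7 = 66.86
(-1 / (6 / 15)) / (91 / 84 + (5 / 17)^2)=-8670 / 4057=-2.14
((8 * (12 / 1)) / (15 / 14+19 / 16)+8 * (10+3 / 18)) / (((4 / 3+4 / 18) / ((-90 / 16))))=-3172095 / 7084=-447.78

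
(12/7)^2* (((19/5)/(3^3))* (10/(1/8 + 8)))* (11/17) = 53504/162435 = 0.33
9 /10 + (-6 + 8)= 29 /10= 2.90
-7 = -7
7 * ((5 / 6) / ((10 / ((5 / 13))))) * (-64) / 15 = -112 / 117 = -0.96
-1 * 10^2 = -100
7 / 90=0.08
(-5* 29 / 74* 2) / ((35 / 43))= -1247 / 259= -4.81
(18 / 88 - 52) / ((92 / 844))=-475.17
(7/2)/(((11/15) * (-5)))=-21/22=-0.95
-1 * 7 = -7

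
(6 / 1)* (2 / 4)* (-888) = -2664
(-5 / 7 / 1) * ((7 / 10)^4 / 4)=-343 / 8000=-0.04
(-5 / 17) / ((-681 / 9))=0.00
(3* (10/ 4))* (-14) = -105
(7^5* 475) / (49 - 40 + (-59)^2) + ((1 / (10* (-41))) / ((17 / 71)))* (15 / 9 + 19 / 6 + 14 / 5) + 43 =170063615059 / 72975900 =2330.41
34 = 34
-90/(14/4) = -180/7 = -25.71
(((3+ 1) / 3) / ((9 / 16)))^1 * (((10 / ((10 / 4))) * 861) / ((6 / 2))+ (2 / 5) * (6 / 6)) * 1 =40832 / 15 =2722.13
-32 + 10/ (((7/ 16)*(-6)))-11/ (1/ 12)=-3524/ 21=-167.81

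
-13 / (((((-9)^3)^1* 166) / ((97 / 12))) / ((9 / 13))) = 97 / 161352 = 0.00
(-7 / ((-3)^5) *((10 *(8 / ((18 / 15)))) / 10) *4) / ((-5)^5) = -112 / 455625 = -0.00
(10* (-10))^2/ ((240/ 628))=78500/ 3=26166.67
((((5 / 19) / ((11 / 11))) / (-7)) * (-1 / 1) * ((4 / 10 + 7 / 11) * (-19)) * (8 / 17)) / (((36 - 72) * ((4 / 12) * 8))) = 19 / 5236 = 0.00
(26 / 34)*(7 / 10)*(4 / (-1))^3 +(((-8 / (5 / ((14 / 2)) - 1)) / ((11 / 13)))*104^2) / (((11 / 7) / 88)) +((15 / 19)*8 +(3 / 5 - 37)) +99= 20043065.93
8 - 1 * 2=6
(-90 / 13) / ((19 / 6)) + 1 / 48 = -25673 / 11856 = -2.17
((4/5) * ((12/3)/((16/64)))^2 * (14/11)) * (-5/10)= -130.33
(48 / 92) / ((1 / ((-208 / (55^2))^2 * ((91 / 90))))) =7874048 / 3156965625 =0.00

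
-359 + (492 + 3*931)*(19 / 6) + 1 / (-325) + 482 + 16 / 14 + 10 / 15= 143697733 / 13650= 10527.31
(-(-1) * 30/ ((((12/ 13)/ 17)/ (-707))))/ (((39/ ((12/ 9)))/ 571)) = -68628490/ 9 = -7625387.78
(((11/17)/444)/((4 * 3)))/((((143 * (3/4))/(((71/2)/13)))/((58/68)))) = 2059/780674544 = 0.00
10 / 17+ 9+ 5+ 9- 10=231 / 17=13.59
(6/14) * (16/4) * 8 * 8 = 768/7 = 109.71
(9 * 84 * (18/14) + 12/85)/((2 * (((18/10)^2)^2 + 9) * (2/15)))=2151875/11509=186.97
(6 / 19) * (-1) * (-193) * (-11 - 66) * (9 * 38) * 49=-78644412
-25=-25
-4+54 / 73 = -238 / 73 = -3.26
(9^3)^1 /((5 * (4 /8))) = 1458 /5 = 291.60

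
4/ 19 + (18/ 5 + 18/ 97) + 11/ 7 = 359133/ 64505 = 5.57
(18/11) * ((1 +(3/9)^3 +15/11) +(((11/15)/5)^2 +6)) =3126736/226875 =13.78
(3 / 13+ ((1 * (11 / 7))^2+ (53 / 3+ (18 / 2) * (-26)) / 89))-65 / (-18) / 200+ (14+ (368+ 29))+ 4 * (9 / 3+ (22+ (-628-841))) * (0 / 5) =16788328049 / 40818960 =411.29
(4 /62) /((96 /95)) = 95 /1488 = 0.06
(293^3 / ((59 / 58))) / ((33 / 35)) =51062126710 / 1947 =26226053.78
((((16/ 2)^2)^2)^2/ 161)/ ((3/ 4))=67108864/ 483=138941.75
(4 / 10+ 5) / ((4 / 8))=10.80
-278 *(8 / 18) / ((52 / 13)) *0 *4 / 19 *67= 0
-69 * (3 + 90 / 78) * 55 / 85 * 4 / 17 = -163944 / 3757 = -43.64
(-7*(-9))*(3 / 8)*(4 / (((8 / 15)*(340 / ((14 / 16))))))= 3969 / 8704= 0.46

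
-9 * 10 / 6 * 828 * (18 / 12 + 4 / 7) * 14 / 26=-180090 / 13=-13853.08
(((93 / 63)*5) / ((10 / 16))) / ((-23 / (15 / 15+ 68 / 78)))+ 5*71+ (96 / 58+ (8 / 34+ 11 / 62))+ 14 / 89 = 18256285435033 / 51243685038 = 356.26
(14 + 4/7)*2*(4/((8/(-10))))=-1020/7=-145.71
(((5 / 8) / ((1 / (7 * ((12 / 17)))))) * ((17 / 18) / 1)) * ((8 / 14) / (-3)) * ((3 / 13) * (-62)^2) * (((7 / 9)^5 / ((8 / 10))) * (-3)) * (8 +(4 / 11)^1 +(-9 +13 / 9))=32303054000 / 75996063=425.06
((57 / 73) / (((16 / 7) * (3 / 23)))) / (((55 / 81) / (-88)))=-247779 / 730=-339.42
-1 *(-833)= 833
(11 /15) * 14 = 154 /15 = 10.27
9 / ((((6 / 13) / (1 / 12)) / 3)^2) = 169 / 64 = 2.64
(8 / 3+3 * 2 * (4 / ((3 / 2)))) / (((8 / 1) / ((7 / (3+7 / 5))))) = 245 / 66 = 3.71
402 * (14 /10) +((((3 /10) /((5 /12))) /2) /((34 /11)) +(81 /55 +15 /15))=5286389 /9350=565.39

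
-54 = -54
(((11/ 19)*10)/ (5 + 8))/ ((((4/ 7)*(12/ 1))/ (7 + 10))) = 6545/ 5928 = 1.10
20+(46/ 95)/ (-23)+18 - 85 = -4467/ 95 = -47.02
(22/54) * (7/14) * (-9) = -11/6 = -1.83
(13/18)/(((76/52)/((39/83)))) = 2197/9462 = 0.23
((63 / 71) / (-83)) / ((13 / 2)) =-126 / 76609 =-0.00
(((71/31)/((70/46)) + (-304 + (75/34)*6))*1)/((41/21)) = -16006182/108035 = -148.16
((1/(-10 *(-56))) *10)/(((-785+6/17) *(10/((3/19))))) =-51/141926960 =-0.00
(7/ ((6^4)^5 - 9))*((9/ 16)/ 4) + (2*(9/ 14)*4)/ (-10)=-467988280328059531/ 909977211749005120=-0.51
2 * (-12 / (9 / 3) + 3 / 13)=-7.54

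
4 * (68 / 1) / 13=272 / 13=20.92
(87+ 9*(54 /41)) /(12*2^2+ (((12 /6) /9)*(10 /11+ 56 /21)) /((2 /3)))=401247 /199670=2.01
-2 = -2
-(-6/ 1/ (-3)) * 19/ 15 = -38/ 15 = -2.53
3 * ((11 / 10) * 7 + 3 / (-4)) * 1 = 417 / 20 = 20.85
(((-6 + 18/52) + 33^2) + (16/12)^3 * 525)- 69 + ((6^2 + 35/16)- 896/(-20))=21919043/9360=2341.78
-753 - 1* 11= -764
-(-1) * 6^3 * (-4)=-864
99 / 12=33 / 4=8.25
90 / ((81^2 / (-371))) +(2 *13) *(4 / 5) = 57266 / 3645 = 15.71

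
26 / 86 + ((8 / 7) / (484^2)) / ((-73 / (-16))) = 97260507 / 321706693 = 0.30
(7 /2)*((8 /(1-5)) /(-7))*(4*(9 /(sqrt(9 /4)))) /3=8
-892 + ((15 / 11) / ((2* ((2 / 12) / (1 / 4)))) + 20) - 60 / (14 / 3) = -272221 / 308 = -883.83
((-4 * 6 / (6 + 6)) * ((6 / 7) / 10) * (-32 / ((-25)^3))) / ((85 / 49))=-1344 / 6640625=-0.00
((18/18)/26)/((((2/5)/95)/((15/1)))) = 7125/52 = 137.02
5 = 5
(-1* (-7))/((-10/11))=-77/10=-7.70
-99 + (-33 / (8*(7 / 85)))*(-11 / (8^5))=-98.98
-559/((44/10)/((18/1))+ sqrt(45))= 276705/91004 - 3395925 * sqrt(5)/91004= -80.40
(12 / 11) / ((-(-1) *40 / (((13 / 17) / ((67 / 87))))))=3393 / 125290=0.03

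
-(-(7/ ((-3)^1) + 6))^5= 161051/ 243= 662.76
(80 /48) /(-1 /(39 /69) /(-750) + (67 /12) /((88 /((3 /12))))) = 91.47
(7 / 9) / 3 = 7 / 27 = 0.26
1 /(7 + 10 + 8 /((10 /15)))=1 /29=0.03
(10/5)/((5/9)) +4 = 38/5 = 7.60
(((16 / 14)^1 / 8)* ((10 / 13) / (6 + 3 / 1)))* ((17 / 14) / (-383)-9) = -0.11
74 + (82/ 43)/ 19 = 60540/ 817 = 74.10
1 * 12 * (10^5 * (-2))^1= -2400000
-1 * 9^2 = -81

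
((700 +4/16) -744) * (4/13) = -175/13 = -13.46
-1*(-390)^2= -152100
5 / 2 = 2.50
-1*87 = -87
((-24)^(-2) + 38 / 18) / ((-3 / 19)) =-23123 / 1728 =-13.38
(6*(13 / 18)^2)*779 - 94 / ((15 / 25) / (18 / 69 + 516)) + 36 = -97381355 / 1242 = -78406.89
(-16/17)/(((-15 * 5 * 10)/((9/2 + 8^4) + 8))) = 10956/2125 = 5.16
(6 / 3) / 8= 1 / 4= 0.25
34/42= 17/21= 0.81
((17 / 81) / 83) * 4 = 68 / 6723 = 0.01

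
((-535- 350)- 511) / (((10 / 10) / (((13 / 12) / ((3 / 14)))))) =-63518 / 9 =-7057.56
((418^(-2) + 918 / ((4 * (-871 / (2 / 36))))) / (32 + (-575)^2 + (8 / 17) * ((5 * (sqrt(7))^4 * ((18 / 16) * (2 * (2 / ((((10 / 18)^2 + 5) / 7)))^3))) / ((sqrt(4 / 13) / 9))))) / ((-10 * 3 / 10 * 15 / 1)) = 737487014403258326639375 / 709055609677587295757878090671396-33604889536209574379475 * sqrt(13) / 498965058662005874792580878620612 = 0.00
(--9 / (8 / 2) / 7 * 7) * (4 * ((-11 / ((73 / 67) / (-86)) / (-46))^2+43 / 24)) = 3222.49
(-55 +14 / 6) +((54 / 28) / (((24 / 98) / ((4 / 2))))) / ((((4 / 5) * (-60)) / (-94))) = -2095 / 96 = -21.82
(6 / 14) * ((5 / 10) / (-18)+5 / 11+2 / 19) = 4003 / 17556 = 0.23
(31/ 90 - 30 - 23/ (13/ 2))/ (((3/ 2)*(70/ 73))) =-2835101/ 122850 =-23.08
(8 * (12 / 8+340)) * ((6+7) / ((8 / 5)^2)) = 221975 / 16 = 13873.44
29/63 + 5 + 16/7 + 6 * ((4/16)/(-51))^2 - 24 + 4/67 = -158037665/9758952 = -16.19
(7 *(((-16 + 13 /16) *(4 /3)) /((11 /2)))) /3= -189 /22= -8.59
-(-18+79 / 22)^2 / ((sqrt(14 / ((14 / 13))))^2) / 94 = -0.17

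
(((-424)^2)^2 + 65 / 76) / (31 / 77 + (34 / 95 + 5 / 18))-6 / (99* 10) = 1404313923535282307 / 45113970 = 31128138878.83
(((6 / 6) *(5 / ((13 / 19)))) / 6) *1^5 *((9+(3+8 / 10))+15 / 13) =17233 / 1014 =17.00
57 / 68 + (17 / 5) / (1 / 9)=10689 / 340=31.44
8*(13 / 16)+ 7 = 27 / 2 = 13.50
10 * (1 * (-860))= -8600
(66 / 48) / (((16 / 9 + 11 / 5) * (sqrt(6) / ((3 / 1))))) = 495 * sqrt(6) / 2864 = 0.42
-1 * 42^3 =-74088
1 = 1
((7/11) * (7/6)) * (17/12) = 833/792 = 1.05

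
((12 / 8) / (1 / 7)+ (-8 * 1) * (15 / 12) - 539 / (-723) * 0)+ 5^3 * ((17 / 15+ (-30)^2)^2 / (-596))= -913543763 / 5364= -170310.17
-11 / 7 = -1.57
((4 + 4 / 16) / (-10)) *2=-17 / 20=-0.85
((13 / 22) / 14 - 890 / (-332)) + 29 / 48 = 1020647 / 306768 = 3.33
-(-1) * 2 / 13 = 2 / 13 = 0.15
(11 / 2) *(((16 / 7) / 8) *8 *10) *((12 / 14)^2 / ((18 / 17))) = 29920 / 343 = 87.23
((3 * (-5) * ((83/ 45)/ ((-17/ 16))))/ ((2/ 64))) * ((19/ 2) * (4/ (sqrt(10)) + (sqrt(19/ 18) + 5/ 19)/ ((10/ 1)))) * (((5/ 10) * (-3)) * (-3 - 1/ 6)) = 50464/ 51 + 479408 * sqrt(38)/ 765 + 3835264 * sqrt(10)/ 255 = 52414.04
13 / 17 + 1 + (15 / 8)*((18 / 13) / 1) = 4.36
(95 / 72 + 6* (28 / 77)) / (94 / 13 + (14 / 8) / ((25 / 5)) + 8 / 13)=180245 / 421938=0.43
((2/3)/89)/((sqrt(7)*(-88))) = -sqrt(7)/82236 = -0.00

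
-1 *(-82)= 82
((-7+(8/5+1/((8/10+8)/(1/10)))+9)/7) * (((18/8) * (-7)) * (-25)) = 71505/352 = 203.14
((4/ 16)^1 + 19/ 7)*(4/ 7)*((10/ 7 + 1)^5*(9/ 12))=353544393/ 3294172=107.32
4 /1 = 4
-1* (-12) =12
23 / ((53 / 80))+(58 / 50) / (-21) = 964463 / 27825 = 34.66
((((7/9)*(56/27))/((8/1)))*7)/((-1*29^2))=-343/204363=-0.00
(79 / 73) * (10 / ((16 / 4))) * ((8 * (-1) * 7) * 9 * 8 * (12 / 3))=-3185280 / 73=-43633.97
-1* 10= -10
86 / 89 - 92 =-8102 / 89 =-91.03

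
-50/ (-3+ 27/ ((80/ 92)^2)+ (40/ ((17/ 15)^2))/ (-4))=-5780000/ 2880987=-2.01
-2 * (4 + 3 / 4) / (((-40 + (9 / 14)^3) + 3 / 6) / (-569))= -137.77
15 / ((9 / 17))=85 / 3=28.33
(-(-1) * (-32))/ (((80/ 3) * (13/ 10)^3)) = -1200/ 2197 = -0.55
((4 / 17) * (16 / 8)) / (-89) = -8 / 1513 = -0.01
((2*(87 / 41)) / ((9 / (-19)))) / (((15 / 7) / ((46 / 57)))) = -18676 / 5535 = -3.37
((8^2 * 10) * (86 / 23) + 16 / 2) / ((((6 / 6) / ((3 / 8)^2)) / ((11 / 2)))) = 683397 / 368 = 1857.06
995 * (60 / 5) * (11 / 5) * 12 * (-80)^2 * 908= 1831783219200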